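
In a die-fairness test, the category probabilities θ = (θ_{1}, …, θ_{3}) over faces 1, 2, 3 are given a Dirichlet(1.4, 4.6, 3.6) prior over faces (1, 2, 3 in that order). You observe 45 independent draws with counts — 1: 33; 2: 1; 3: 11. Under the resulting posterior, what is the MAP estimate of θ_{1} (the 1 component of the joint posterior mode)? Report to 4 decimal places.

The Dirichlet prior is conjugate to the Multinomial likelihood: each posterior αⱼ = prior αⱼ + observed count nⱼ.
Posterior concentration: (34.4, 5.6, 14.6), total = 54.6.
Joint mode component: (α_{1}−1)/(Σα−K) = 33.4/51.6 = 0.6473.

0.6473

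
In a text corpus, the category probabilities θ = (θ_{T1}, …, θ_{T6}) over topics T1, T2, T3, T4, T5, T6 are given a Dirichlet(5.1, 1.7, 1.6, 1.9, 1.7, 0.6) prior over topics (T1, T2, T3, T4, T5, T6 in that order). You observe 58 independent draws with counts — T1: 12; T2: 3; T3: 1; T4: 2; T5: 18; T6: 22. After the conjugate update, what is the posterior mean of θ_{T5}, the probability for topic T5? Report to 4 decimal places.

The Dirichlet prior is conjugate to the Multinomial likelihood: each posterior αⱼ = prior αⱼ + observed count nⱼ.
Posterior concentration: (17.1, 4.7, 2.6, 3.9, 19.7, 22.6), total = 70.6.
E[θ_{T5}|data] = α_{T5}/Σα = 19.7/70.6 = 0.2790.

0.2790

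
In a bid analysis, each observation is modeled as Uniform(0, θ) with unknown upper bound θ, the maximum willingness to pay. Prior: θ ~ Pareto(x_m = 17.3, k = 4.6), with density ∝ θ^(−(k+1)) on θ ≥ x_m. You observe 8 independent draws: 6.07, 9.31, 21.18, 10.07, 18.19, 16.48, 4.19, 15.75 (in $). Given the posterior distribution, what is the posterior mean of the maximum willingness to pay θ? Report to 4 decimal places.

23.0059

A Pareto(scale x_m, shape k) prior on the upper bound θ of Uniform(0, θ) is conjugate: posterior is Pareto(max(x_m, max xᵢ), k + n).
Sample maximum = 21.18; prior scale x_m = 17.3 → posterior scale = max = 21.18.
Posterior shape = 4.6 + 8 = 12.6.
E[θ|data] = k·x_m/(k−1) = 12.6·21.18/11.6 = 23.0059.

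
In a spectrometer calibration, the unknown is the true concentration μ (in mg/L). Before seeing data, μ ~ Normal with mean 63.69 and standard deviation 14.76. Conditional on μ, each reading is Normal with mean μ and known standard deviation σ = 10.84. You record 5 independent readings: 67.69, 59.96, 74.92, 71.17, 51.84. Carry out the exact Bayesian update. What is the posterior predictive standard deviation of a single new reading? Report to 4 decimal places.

For Normal data with known variance σ², a Normal(μ₀, σ₀²) prior on μ is conjugate. Posterior precision = 1/σ₀² + n/σ²; posterior mean is the precision-weighted average of μ₀ and x̄.
σ₀² = 14.76² = 217.8576, σ² = 10.84² = 117.5056; σ² + n·σ₀² = 117.5056 + 5·217.8576 = 1206.7936.
Posterior precision = 1/σ₀² + n/σ² = 1/217.8576 + 5/117.5056 = (σ² + n·σ₀²)/(σ₀²σ²) = 1206.7936/(217.8576·117.5056); posterior variance σₙ² = σ₀²σ²/(σ² + n·σ₀²) = 217.8576·117.5056/1206.7936 = 21.212814.
Predictive variance for one new observation = σₙ² + σ² = 217.8576·117.5056/1206.7936 + 117.5056 = σ²·(σ₀² + 1206.7936)/1206.7936 = 117.5056·1424.6512/1206.7936 = 138.718414; SD = √(117.5056·1424.6512/1206.7936) = 11.7779.

11.7779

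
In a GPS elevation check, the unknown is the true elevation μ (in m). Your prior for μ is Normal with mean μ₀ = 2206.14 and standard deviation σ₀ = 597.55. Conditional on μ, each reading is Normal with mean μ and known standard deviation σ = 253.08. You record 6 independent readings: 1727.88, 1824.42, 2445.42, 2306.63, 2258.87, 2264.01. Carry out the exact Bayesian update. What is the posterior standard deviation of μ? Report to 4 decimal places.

101.8088

For Normal data with known variance σ², a Normal(μ₀, σ₀²) prior on μ is conjugate. Posterior precision = 1/σ₀² + n/σ²; posterior mean is the precision-weighted average of μ₀ and x̄.
σ₀² = 597.55² = 357066.0025, σ² = 253.08² = 64049.4864; σ² + n·σ₀² = 64049.4864 + 6·357066.0025 = 2206445.5014.
Posterior precision = 1/σ₀² + n/σ² = 1/357066.0025 + 6/64049.4864 = (σ² + n·σ₀²)/(σ₀²σ²) = 2206445.5014/(357066.0025·64049.4864); posterior variance σₙ² = σ₀²σ²/(σ² + n·σ₀²) = 357066.0025·64049.4864/2206445.5014 = 10365.039180.
Posterior SD = √σₙ² = √(357066.0025·64049.4864/2206445.5014) = 101.8088.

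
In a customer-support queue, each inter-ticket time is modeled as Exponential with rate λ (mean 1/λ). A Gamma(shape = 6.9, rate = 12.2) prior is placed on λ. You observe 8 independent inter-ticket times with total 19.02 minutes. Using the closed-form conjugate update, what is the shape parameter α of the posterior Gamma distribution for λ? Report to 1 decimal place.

14.9

With a Gamma(shape α, rate β) prior on the exponential rate λ, the posterior after n observations with total T = Σxᵢ is Gamma(α+n, β+T).
Posterior: Gamma(6.9+8, 12.2+19.02) = Gamma(14.9, 31.22).
Posterior α = 14.9.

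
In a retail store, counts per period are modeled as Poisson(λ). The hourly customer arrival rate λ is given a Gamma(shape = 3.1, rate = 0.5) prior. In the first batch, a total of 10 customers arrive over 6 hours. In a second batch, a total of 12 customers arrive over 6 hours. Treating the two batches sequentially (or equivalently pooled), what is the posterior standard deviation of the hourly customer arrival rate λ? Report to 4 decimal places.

With a Gamma(shape α, rate β) prior, the Poisson likelihood is conjugate: the posterior is Gamma(α + ΣXᵢ, β + n).
After batch 1: Gamma(α+S, β+n) = Gamma(3.1+10, 0.5+6) = Gamma(13.1, 6.5).
After batch 2: Gamma(α+S, β+n) = Gamma(13.1+12, 6.5+6) = Gamma(25.1, 12.5).
SD = √α/β = √25.1/12.5 = 0.4008.

0.4008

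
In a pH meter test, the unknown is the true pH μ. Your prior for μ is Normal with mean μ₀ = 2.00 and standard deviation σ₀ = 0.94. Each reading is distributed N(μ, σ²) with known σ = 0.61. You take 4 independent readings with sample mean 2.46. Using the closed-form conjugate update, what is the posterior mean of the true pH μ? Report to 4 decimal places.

2.4162

For Normal data with known variance σ², a Normal(μ₀, σ₀²) prior on μ is conjugate. Posterior precision = 1/σ₀² + n/σ²; posterior mean is the precision-weighted average of μ₀ and x̄.
n·x̄ = 4·2.46 = 9.84.
σ₀² = 0.94² = 0.8836, σ² = 0.61² = 0.3721; σ² + n·σ₀² = 0.3721 + 4·0.8836 = 3.9065.
Posterior mean = (μ₀/σ₀² + n·x̄/σ²)/(1/σ₀² + n/σ²) = (σ²·μ₀ + σ₀²·n·x̄)/(σ² + n·σ₀²) = (0.3721·2.00 + 0.8836·9.84)/3.9065 = 9.438824/3.9065 = 2.4162.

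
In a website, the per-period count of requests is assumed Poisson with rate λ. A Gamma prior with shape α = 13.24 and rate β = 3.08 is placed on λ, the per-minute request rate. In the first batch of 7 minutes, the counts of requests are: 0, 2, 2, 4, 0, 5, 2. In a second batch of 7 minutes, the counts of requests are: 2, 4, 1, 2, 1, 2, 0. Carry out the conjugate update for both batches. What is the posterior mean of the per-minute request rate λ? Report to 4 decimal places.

2.3560

With a Gamma(shape α, rate β) prior, the Poisson likelihood is conjugate: the posterior is Gamma(α + ΣXᵢ, β + n).
Batch 1: sum of counts S = 15 over n = 7 minutes.
After batch 1: Gamma(α+S, β+n) = Gamma(13.24+15, 3.08+7) = Gamma(28.24, 10.08).
Batch 2: sum of counts S = 12 over n = 7 minutes.
After batch 2: Gamma(α+S, β+n) = Gamma(28.24+12, 10.08+7) = Gamma(40.24, 17.08).
Posterior mean = α/β = 40.24/17.08 = 2.3560.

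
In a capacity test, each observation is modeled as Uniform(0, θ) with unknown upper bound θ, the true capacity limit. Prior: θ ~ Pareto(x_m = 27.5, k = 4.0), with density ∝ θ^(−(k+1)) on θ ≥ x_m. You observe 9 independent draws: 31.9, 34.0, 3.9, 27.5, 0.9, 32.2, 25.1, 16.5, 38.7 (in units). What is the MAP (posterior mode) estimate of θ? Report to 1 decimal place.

38.7

A Pareto(scale x_m, shape k) prior on the upper bound θ of Uniform(0, θ) is conjugate: posterior is Pareto(max(x_m, max xᵢ), k + n).
Sample maximum = 38.7; prior scale x_m = 27.5 → posterior scale = max = 38.7.
Posterior shape = 4.0 + 9 = 13.0.
The Pareto density is decreasing on [x_m, ∞), so the mode is x_m = 38.7.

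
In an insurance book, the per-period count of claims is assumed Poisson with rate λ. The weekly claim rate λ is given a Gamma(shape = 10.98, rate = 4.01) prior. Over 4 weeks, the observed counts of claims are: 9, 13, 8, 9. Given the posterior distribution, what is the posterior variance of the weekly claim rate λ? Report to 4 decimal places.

0.7790

With a Gamma(shape α, rate β) prior, the Poisson likelihood is conjugate: the posterior is Gamma(α + ΣXᵢ, β + n).
Sum of counts S = 39 over n = 4 weeks.
Posterior: Gamma(α+S, β+n) = Gamma(10.98+39, 4.01+4) = Gamma(49.98, 8.01).
Var = α/β² = 49.98/8.01² = 0.7790.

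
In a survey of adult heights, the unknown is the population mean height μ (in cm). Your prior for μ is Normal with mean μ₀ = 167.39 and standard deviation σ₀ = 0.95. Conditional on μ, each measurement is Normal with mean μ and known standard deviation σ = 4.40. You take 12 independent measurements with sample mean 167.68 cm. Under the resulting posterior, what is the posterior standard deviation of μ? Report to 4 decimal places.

0.7608

For Normal data with known variance σ², a Normal(μ₀, σ₀²) prior on μ is conjugate. Posterior precision = 1/σ₀² + n/σ²; posterior mean is the precision-weighted average of μ₀ and x̄.
σ₀² = 0.95² = 0.9025, σ² = 4.40² = 19.36; σ² + n·σ₀² = 19.36 + 12·0.9025 = 30.19.
Posterior precision = 1/σ₀² + n/σ² = 1/0.9025 + 12/19.36 = (σ² + n·σ₀²)/(σ₀²σ²) = 30.19/(0.9025·19.36); posterior variance σₙ² = σ₀²σ²/(σ² + n·σ₀²) = 0.9025·19.36/30.19 = 0.578748.
Posterior SD = √σₙ² = √(0.9025·19.36/30.19) = 0.7608.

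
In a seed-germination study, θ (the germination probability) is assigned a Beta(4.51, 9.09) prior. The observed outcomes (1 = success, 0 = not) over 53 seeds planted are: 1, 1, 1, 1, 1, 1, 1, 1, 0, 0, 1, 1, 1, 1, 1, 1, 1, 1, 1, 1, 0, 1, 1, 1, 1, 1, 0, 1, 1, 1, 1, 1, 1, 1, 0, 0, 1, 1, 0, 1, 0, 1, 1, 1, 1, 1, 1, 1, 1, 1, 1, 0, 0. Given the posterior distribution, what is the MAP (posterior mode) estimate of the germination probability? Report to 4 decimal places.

0.7200

The Beta prior is conjugate to a Binomial/Bernoulli likelihood; the update adds successes to α and failures to β.
Posterior: Beta(α+k, β+n−k) = Beta(4.51+43, 9.09+10) = Beta(47.51, 19.09).
Mode of Beta(a,b) for a,b>1 is (a−1)/(a+b−2) = 46.51/64.60 = 0.7200.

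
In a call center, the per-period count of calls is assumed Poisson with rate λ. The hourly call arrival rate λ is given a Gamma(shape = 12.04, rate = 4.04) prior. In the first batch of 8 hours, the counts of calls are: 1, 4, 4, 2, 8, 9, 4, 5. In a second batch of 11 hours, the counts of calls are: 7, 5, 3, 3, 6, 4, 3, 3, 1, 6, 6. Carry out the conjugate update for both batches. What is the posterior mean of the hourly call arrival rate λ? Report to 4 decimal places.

4.1684

With a Gamma(shape α, rate β) prior, the Poisson likelihood is conjugate: the posterior is Gamma(α + ΣXᵢ, β + n).
Batch 1: sum of counts S = 37 over n = 8 hours.
After batch 1: Gamma(α+S, β+n) = Gamma(12.04+37, 4.04+8) = Gamma(49.04, 12.04).
Batch 2: sum of counts S = 47 over n = 11 hours.
After batch 2: Gamma(α+S, β+n) = Gamma(49.04+47, 12.04+11) = Gamma(96.04, 23.04).
Posterior mean = α/β = 96.04/23.04 = 4.1684.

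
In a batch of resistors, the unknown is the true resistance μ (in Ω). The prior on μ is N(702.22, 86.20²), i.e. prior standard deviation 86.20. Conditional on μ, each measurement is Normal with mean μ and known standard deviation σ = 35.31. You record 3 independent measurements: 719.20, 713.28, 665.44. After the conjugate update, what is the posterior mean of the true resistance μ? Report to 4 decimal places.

For Normal data with known variance σ², a Normal(μ₀, σ₀²) prior on μ is conjugate. Posterior precision = 1/σ₀² + n/σ²; posterior mean is the precision-weighted average of μ₀ and x̄.
Σxᵢ = 719.20 + 713.28 + 665.44 = 2097.92, so n·x̄ = 2097.92.
σ₀² = 86.20² = 7430.44, σ² = 35.31² = 1246.7961; σ² + n·σ₀² = 1246.7961 + 3·7430.44 = 23538.1161.
Posterior mean = (μ₀/σ₀² + n·x̄/σ²)/(1/σ₀² + n/σ²) = (σ²·μ₀ + σ₀²·n·x̄)/(σ² + n·σ₀²) = (1246.7961·702.22 + 7430.44·2097.92)/23538.1161 = 16463993.842142/23538.1161 = 699.4610.

699.4610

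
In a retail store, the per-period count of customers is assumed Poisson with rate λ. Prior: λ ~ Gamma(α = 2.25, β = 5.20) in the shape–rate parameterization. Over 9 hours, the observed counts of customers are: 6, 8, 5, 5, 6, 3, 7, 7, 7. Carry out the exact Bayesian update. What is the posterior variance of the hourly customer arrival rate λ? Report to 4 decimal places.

With a Gamma(shape α, rate β) prior, the Poisson likelihood is conjugate: the posterior is Gamma(α + ΣXᵢ, β + n).
Sum of counts S = 54 over n = 9 hours.
Posterior: Gamma(α+S, β+n) = Gamma(2.25+54, 5.20+9) = Gamma(56.25, 14.20).
Var = α/β² = 56.25/14.20² = 0.2790.

0.2790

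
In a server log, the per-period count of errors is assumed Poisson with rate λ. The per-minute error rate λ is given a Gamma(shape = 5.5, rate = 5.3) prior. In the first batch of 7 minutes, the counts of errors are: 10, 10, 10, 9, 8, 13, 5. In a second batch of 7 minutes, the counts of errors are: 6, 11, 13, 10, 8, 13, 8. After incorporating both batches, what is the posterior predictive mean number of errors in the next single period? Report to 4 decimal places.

7.2280

With a Gamma(shape α, rate β) prior, the Poisson likelihood is conjugate: the posterior is Gamma(α + ΣXᵢ, β + n).
Batch 1: sum of counts S = 65 over n = 7 minutes.
After batch 1: Gamma(α+S, β+n) = Gamma(5.5+65, 5.3+7) = Gamma(70.5, 12.3).
Batch 2: sum of counts S = 69 over n = 7 minutes.
After batch 2: Gamma(α+S, β+n) = Gamma(70.5+69, 12.3+7) = Gamma(139.5, 19.3).
The predictive distribution for one future period is NegBinom with mean α/β = 7.2280.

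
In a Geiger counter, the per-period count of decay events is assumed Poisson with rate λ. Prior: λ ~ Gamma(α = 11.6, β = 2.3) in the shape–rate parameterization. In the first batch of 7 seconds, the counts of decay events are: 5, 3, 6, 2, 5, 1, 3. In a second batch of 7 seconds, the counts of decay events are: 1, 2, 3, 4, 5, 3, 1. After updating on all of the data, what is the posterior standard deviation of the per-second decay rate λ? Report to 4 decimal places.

0.4575

With a Gamma(shape α, rate β) prior, the Poisson likelihood is conjugate: the posterior is Gamma(α + ΣXᵢ, β + n).
Batch 1: sum of counts S = 25 over n = 7 seconds.
After batch 1: Gamma(α+S, β+n) = Gamma(11.6+25, 2.3+7) = Gamma(36.6, 9.3).
Batch 2: sum of counts S = 19 over n = 7 seconds.
After batch 2: Gamma(α+S, β+n) = Gamma(36.6+19, 9.3+7) = Gamma(55.6, 16.3).
SD = √α/β = √55.6/16.3 = 0.4575.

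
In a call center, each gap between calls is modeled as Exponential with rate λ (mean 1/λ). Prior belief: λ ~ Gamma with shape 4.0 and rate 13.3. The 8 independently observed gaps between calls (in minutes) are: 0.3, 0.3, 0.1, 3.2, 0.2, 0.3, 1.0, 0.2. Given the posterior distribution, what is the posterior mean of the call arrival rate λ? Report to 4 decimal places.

0.6349

With a Gamma(shape α, rate β) prior on the exponential rate λ, the posterior after n observations with total T = Σxᵢ is Gamma(α+n, β+T).
Sum of observations T = 5.6 minutes; n = 8.
Posterior: Gamma(4.0+8, 13.3+5.6) = Gamma(12.0, 18.9).
Posterior mean of λ = α/β = 12.0/18.9 = 0.6349.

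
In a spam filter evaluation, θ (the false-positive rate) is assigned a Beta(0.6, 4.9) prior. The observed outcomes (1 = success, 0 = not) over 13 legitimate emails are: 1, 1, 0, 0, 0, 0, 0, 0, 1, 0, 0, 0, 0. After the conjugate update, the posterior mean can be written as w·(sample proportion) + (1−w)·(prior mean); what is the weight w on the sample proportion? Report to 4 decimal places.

The Beta prior is conjugate to a Binomial/Bernoulli likelihood; the update adds successes to α and failures to β.
Posterior mean = (α₀+k)/(α₀+β₀+n) = [n/(α₀+β₀+n)]·(k/n) + [(α₀+β₀)/(α₀+β₀+n)]·α₀/(α₀+β₀), so only n and the prior enter the weight.
The weight on the data is w = n/(α₀+β₀+n) = 13/(0.6+4.9+13) = 13/18.5 = 0.7027.

0.7027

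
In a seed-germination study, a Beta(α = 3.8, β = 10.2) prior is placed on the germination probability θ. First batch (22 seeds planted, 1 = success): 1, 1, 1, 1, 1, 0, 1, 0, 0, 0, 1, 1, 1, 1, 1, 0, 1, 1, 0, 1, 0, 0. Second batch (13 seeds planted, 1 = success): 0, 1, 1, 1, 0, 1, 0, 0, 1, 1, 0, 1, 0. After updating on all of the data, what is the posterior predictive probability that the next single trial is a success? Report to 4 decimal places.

0.5061

The Beta prior is conjugate to a Binomial/Bernoulli likelihood; the update adds successes to α and failures to β.
After batch 1: Beta(3.8+14, 10.2+8) = Beta(17.8, 18.2).
After batch 2: Beta(17.8+7, 18.2+6) = Beta(24.8, 24.2).
For a single future Bernoulli trial, P(success | data) = α/(α+β) = 0.5061.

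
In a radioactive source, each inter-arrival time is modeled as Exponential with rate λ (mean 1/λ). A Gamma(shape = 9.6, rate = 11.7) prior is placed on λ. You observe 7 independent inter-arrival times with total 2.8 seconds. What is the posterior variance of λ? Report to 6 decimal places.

With a Gamma(shape α, rate β) prior on the exponential rate λ, the posterior after n observations with total T = Σxᵢ is Gamma(α+n, β+T).
Posterior: Gamma(9.6+7, 11.7+2.8) = Gamma(16.6, 14.5).
Var = α/β² = 0.078954.

0.078954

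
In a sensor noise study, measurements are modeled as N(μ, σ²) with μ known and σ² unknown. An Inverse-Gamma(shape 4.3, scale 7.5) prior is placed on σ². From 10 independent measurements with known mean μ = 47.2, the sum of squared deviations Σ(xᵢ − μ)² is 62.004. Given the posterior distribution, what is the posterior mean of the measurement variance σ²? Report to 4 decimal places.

With known mean μ and an Inverse-Gamma(α, β) prior on σ², the Normal likelihood is conjugate: posterior is Inv-Gamma(α + n/2, β + Σ(xᵢ−μ)²/2).
Posterior: Inv-Gamma(4.3 + 10/2, 7.5 + 62.004/2) = Inv-Gamma(9.30, 38.5020).
E[σ²|data] = β/(α−1) = 38.5020/8.30 = 4.6388.

4.6388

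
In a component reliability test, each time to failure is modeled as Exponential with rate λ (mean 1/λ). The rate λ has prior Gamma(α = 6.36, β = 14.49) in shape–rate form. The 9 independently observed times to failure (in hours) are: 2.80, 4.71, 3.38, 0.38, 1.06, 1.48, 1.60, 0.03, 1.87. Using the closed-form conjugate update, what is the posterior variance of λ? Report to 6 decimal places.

0.015189

With a Gamma(shape α, rate β) prior on the exponential rate λ, the posterior after n observations with total T = Σxᵢ is Gamma(α+n, β+T).
Sum of observations T = 17.31 hours; n = 9.
Posterior: Gamma(6.36+9, 14.49+17.31) = Gamma(15.36, 31.80).
Var = α/β² = 0.015189.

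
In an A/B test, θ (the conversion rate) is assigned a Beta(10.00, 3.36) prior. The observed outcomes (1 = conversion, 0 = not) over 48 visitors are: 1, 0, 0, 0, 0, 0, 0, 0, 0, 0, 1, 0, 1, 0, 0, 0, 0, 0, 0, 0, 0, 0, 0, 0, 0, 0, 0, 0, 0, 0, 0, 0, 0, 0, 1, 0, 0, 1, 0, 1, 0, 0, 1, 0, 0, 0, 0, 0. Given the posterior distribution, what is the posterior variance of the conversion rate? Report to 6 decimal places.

The Beta prior is conjugate to a Binomial/Bernoulli likelihood; the update adds successes to α and failures to β.
Posterior: Beta(α+k, β+n−k) = Beta(10.00+7, 3.36+41) = Beta(17.00, 44.36).
Var = αβ/((α+β)²(α+β+1)) = 17.00·44.36/(61.36²·62.36) = 0.003212.

0.003212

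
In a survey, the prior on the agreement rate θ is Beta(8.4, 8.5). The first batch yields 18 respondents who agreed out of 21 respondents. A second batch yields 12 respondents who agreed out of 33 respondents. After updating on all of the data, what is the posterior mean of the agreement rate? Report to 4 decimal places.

0.5416

The Beta prior is conjugate to a Binomial/Bernoulli likelihood; the update adds successes to α and failures to β.
After batch 1: Beta(8.4+18, 8.5+3) = Beta(26.4, 11.5).
After batch 2: Beta(26.4+12, 11.5+21) = Beta(38.4, 32.5).
Posterior mean = α/(α+β) = 38.4/70.9 = 0.5416.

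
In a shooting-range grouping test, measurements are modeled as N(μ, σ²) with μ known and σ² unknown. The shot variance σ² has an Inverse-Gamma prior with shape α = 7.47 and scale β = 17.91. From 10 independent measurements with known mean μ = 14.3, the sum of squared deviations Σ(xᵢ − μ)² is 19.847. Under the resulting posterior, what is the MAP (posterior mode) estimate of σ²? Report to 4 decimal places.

2.0663

With known mean μ and an Inverse-Gamma(α, β) prior on σ², the Normal likelihood is conjugate: posterior is Inv-Gamma(α + n/2, β + Σ(xᵢ−μ)²/2).
Posterior: Inv-Gamma(7.47 + 10/2, 17.91 + 19.847/2) = Inv-Gamma(12.47, 27.8335).
Mode = β/(α+1) = 27.8335/13.47 = 2.0663.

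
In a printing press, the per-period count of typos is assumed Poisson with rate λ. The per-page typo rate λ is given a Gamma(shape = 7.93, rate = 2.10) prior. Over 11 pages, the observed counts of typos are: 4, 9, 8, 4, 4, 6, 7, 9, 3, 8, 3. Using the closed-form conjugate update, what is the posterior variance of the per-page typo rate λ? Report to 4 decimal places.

0.4250

With a Gamma(shape α, rate β) prior, the Poisson likelihood is conjugate: the posterior is Gamma(α + ΣXᵢ, β + n).
Sum of counts S = 65 over n = 11 pages.
Posterior: Gamma(α+S, β+n) = Gamma(7.93+65, 2.10+11) = Gamma(72.93, 13.10).
Var = α/β² = 72.93/13.10² = 0.4250.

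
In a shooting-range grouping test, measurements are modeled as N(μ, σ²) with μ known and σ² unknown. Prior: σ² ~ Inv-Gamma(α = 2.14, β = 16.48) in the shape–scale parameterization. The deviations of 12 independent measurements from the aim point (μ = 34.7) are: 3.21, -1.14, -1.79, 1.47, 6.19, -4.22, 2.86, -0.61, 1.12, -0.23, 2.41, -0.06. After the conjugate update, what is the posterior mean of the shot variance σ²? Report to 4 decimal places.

With known mean μ and an Inverse-Gamma(α, β) prior on σ², the Normal likelihood is conjugate: posterior is Inv-Gamma(α + n/2, β + Σ(xᵢ−μ)²/2).
Σ(xᵢ−μ)² = (3.21)² + (-1.14)² + (-1.79)² + (1.47)² + (6.19)² + (-4.22)² + (2.86)² + (-0.61)² + (1.12)² + (-0.23)² + (2.41)² + (-0.06)² = 88.7639.
Posterior: Inv-Gamma(2.14 + 12/2, 16.48 + 88.7639/2) = Inv-Gamma(8.14, 60.86195).
E[σ²|data] = β/(α−1) = 60.86195/7.14 = 8.5241.

8.5241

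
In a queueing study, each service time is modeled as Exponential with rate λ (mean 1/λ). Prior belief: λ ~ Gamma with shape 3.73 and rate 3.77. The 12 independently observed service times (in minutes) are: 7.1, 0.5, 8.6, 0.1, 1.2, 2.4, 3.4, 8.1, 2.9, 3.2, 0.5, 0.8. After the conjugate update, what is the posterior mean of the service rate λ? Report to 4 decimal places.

With a Gamma(shape α, rate β) prior on the exponential rate λ, the posterior after n observations with total T = Σxᵢ is Gamma(α+n, β+T).
Sum of observations T = 38.8 minutes; n = 12.
Posterior: Gamma(3.73+12, 3.77+38.8) = Gamma(15.73, 42.57).
Posterior mean of λ = α/β = 15.73/42.57 = 0.3695.

0.3695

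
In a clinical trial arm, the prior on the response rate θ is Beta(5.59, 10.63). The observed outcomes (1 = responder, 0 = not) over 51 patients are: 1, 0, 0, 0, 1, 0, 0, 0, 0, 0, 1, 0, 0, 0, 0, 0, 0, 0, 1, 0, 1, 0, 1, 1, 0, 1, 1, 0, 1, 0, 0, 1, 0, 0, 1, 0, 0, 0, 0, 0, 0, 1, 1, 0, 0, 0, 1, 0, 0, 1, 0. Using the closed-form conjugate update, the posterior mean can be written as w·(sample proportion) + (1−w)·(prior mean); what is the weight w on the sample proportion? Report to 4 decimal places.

The Beta prior is conjugate to a Binomial/Bernoulli likelihood; the update adds successes to α and failures to β.
Posterior mean = (α₀+k)/(α₀+β₀+n) = [n/(α₀+β₀+n)]·(k/n) + [(α₀+β₀)/(α₀+β₀+n)]·α₀/(α₀+β₀), so only n and the prior enter the weight.
The weight on the data is w = n/(α₀+β₀+n) = 51/(5.59+10.63+51) = 51/67.22 = 0.7587.

0.7587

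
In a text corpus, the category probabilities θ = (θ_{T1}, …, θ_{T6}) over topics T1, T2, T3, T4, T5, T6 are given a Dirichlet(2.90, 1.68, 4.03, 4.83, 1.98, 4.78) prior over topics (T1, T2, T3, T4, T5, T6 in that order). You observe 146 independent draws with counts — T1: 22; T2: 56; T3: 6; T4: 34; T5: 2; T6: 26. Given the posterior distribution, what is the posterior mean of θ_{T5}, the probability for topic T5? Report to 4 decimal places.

The Dirichlet prior is conjugate to the Multinomial likelihood: each posterior αⱼ = prior αⱼ + observed count nⱼ.
Posterior concentration: (24.90, 57.68, 10.03, 38.83, 3.98, 30.78), total = 166.20.
E[θ_{T5}|data] = α_{T5}/Σα = 3.98/166.20 = 0.0239.

0.0239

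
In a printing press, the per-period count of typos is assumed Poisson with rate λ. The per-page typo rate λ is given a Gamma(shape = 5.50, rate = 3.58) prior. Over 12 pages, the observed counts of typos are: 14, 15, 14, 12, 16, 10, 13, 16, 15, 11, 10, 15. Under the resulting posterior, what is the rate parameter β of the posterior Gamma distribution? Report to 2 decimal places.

15.58

With a Gamma(shape α, rate β) prior, the Poisson likelihood is conjugate: the posterior is Gamma(α + ΣXᵢ, β + n).
Sum of counts S = 161 over n = 12 pages.
Posterior: Gamma(α+S, β+n) = Gamma(5.50+161, 3.58+12) = Gamma(166.50, 15.58).
Posterior β = 15.58.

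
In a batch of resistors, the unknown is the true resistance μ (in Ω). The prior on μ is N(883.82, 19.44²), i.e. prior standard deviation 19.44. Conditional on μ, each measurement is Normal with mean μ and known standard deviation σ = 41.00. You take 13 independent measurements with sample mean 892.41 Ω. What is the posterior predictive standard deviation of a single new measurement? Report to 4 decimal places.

42.1585

For Normal data with known variance σ², a Normal(μ₀, σ₀²) prior on μ is conjugate. Posterior precision = 1/σ₀² + n/σ²; posterior mean is the precision-weighted average of μ₀ and x̄.
σ₀² = 19.44² = 377.9136, σ² = 41.00² = 1681; σ² + n·σ₀² = 1681 + 13·377.9136 = 6593.8768.
Posterior precision = 1/σ₀² + n/σ² = 1/377.9136 + 13/1681 = (σ² + n·σ₀²)/(σ₀²σ²) = 6593.8768/(377.9136·1681); posterior variance σₙ² = σ₀²σ²/(σ² + n·σ₀²) = 377.9136·1681/6593.8768 = 96.342832.
Predictive variance for one new observation = σₙ² + σ² = 377.9136·1681/6593.8768 + 1681 = σ²·(σ₀² + 6593.8768)/6593.8768 = 1681·6971.7904/6593.8768 = 1777.342832; SD = √(1681·6971.7904/6593.8768) = 42.1585.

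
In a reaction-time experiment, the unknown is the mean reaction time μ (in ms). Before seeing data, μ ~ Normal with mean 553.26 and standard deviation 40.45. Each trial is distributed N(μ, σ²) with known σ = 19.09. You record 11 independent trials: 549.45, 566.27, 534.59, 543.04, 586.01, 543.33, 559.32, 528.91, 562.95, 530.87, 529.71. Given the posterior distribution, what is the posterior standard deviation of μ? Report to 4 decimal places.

5.6984

For Normal data with known variance σ², a Normal(μ₀, σ₀²) prior on μ is conjugate. Posterior precision = 1/σ₀² + n/σ²; posterior mean is the precision-weighted average of μ₀ and x̄.
σ₀² = 40.45² = 1636.2025, σ² = 19.09² = 364.4281; σ² + n·σ₀² = 364.4281 + 11·1636.2025 = 18362.6556.
Posterior precision = 1/σ₀² + n/σ² = 1/1636.2025 + 11/364.4281 = (σ² + n·σ₀²)/(σ₀²σ²) = 18362.6556/(1636.2025·364.4281); posterior variance σₙ² = σ₀²σ²/(σ² + n·σ₀²) = 1636.2025·364.4281/18362.6556 = 32.472328.
Posterior SD = √σₙ² = √(1636.2025·364.4281/18362.6556) = 5.6984.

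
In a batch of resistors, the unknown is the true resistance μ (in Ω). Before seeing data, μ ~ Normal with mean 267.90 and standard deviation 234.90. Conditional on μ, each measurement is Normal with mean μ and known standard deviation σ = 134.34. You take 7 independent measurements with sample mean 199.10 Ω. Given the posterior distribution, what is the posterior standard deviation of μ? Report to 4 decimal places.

49.6295

For Normal data with known variance σ², a Normal(μ₀, σ₀²) prior on μ is conjugate. Posterior precision = 1/σ₀² + n/σ²; posterior mean is the precision-weighted average of μ₀ and x̄.
σ₀² = 234.90² = 55178.01, σ² = 134.34² = 18047.2356; σ² + n·σ₀² = 18047.2356 + 7·55178.01 = 404293.3056.
Posterior precision = 1/σ₀² + n/σ² = 1/55178.01 + 7/18047.2356 = (σ² + n·σ₀²)/(σ₀²σ²) = 404293.3056/(55178.01·18047.2356); posterior variance σₙ² = σ₀²σ²/(σ² + n·σ₀²) = 55178.01·18047.2356/404293.3056 = 2463.089377.
Posterior SD = √σₙ² = √(55178.01·18047.2356/404293.3056) = 49.6295.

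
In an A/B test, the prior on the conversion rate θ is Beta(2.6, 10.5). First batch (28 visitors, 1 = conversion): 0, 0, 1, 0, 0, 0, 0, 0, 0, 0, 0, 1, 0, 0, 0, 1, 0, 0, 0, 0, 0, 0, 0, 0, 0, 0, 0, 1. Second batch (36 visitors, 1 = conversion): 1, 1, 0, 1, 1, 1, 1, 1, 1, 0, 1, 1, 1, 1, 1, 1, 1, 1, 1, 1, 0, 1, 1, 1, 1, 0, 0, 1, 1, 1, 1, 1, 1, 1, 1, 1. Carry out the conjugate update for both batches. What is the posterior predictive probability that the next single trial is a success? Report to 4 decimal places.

The Beta prior is conjugate to a Binomial/Bernoulli likelihood; the update adds successes to α and failures to β.
After batch 1: Beta(2.6+4, 10.5+24) = Beta(6.6, 34.5).
After batch 2: Beta(6.6+31, 34.5+5) = Beta(37.6, 39.5).
For a single future Bernoulli trial, P(success | data) = α/(α+β) = 0.4877.

0.4877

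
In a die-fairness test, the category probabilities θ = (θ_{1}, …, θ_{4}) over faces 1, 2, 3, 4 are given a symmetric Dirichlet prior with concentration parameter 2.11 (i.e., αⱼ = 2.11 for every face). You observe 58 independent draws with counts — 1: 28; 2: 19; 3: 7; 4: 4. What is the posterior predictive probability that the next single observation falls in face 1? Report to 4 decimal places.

0.4532

The Dirichlet prior is conjugate to the Multinomial likelihood: each posterior αⱼ = prior αⱼ + observed count nⱼ.
Posterior concentration: (30.11, 21.11, 9.11, 6.11), total = 66.44.
P(next = 1 | data) = α_{1}/Σα = 0.4532.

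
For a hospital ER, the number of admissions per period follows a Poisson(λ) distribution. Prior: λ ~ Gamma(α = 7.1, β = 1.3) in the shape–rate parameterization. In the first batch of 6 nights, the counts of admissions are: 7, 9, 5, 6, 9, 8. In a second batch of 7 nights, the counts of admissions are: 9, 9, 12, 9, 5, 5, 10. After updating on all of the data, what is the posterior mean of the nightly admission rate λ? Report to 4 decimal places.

7.6993

With a Gamma(shape α, rate β) prior, the Poisson likelihood is conjugate: the posterior is Gamma(α + ΣXᵢ, β + n).
Batch 1: sum of counts S = 44 over n = 6 nights.
After batch 1: Gamma(α+S, β+n) = Gamma(7.1+44, 1.3+6) = Gamma(51.1, 7.3).
Batch 2: sum of counts S = 59 over n = 7 nights.
After batch 2: Gamma(α+S, β+n) = Gamma(51.1+59, 7.3+7) = Gamma(110.1, 14.3).
Posterior mean = α/β = 110.1/14.3 = 7.6993.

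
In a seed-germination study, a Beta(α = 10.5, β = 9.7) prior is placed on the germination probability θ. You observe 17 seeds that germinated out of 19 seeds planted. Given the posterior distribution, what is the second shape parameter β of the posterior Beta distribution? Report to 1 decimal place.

The Beta prior is conjugate to a Binomial/Bernoulli likelihood; the update adds successes to α and failures to β.
Posterior: Beta(α+k, β+n−k) = Beta(10.5+17, 9.7+2) = Beta(27.5, 11.7).
Posterior β = 11.7.

11.7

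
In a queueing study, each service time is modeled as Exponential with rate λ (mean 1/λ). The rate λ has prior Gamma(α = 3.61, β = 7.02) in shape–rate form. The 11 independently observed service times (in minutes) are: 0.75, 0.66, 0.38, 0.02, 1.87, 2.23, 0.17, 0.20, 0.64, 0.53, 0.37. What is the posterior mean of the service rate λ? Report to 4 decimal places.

With a Gamma(shape α, rate β) prior on the exponential rate λ, the posterior after n observations with total T = Σxᵢ is Gamma(α+n, β+T).
Sum of observations T = 7.82 minutes; n = 11.
Posterior: Gamma(3.61+11, 7.02+7.82) = Gamma(14.61, 14.84).
Posterior mean of λ = α/β = 14.61/14.84 = 0.9845.

0.9845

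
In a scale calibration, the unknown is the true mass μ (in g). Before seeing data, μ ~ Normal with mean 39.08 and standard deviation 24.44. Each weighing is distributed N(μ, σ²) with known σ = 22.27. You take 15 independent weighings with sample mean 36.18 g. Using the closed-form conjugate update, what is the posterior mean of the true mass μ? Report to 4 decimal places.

For Normal data with known variance σ², a Normal(μ₀, σ₀²) prior on μ is conjugate. Posterior precision = 1/σ₀² + n/σ²; posterior mean is the precision-weighted average of μ₀ and x̄.
n·x̄ = 15·36.18 = 542.7.
σ₀² = 24.44² = 597.3136, σ² = 22.27² = 495.9529; σ² + n·σ₀² = 495.9529 + 15·597.3136 = 9455.6569.
Posterior mean = (μ₀/σ₀² + n·x̄/σ²)/(1/σ₀² + n/σ²) = (σ²·μ₀ + σ₀²·n·x̄)/(σ² + n·σ₀²) = (495.9529·39.08 + 597.3136·542.7)/9455.6569 = 343543.930052/9455.6569 = 36.3321.

36.3321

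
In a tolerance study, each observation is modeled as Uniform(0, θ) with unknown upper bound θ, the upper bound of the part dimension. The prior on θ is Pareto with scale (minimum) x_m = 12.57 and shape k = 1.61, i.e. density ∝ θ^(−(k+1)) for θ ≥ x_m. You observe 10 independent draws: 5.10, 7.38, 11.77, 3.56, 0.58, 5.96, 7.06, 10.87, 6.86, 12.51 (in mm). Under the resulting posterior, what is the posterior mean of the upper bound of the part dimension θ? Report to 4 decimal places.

13.7547

A Pareto(scale x_m, shape k) prior on the upper bound θ of Uniform(0, θ) is conjugate: posterior is Pareto(max(x_m, max xᵢ), k + n).
Sample maximum = 12.51; prior scale x_m = 12.57 → posterior scale = max = 12.57.
Posterior shape = 1.61 + 10 = 11.61.
E[θ|data] = k·x_m/(k−1) = 11.61·12.57/10.61 = 13.7547.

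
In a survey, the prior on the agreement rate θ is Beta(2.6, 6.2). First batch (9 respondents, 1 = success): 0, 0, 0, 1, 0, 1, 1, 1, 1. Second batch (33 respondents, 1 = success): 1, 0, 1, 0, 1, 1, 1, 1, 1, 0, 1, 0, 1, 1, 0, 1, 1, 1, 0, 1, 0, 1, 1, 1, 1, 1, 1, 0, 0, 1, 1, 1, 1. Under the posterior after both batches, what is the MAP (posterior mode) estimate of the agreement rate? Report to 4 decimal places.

0.6270

The Beta prior is conjugate to a Binomial/Bernoulli likelihood; the update adds successes to α and failures to β.
After batch 1: Beta(2.6+5, 6.2+4) = Beta(7.6, 10.2).
After batch 2: Beta(7.6+24, 10.2+9) = Beta(31.6, 19.2).
Mode of Beta(a,b) for a,b>1 is (a−1)/(a+b−2) = 30.6/48.8 = 0.6270.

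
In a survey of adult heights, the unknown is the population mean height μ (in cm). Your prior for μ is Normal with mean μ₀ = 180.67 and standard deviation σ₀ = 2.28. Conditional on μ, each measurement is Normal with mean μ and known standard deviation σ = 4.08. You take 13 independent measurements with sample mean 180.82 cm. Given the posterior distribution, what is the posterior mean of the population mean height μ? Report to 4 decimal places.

180.7904

For Normal data with known variance σ², a Normal(μ₀, σ₀²) prior on μ is conjugate. Posterior precision = 1/σ₀² + n/σ²; posterior mean is the precision-weighted average of μ₀ and x̄.
n·x̄ = 13·180.82 = 2350.66.
σ₀² = 2.28² = 5.1984, σ² = 4.08² = 16.6464; σ² + n·σ₀² = 16.6464 + 13·5.1984 = 84.2256.
Posterior mean = (μ₀/σ₀² + n·x̄/σ²)/(1/σ₀² + n/σ²) = (σ²·μ₀ + σ₀²·n·x̄)/(σ² + n·σ₀²) = (16.6464·180.67 + 5.1984·2350.66)/84.2256 = 15227.176032/84.2256 = 180.7904.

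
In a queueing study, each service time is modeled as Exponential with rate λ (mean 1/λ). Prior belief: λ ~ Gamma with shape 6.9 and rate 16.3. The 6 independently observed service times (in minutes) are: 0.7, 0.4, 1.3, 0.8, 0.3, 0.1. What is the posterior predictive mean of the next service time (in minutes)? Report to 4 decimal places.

With a Gamma(shape α, rate β) prior on the exponential rate λ, the posterior after n observations with total T = Σxᵢ is Gamma(α+n, β+T).
Sum of observations T = 3.6 minutes; n = 6.
Posterior: Gamma(6.9+6, 16.3+3.6) = Gamma(12.9, 19.9).
The predictive distribution for the next observation is Lomax; its mean is β/(α−1) = 19.9/11.9 = 1.6723.

1.6723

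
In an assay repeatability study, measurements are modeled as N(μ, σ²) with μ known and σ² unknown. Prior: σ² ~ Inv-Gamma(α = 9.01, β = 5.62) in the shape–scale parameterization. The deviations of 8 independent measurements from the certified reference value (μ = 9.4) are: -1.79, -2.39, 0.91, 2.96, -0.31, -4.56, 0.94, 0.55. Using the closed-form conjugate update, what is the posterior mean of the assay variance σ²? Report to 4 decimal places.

2.1574

With known mean μ and an Inverse-Gamma(α, β) prior on σ², the Normal likelihood is conjugate: posterior is Inv-Gamma(α + n/2, β + Σ(xᵢ−μ)²/2).
Σ(xᵢ−μ)² = (-1.79)² + (-2.39)² + (0.91)² + (2.96)² + (-0.31)² + (-4.56)² + (0.94)² + (0.55)² = 40.5817.
Posterior: Inv-Gamma(9.01 + 8/2, 5.62 + 40.5817/2) = Inv-Gamma(13.01, 25.91085).
E[σ²|data] = β/(α−1) = 25.91085/12.01 = 2.1574.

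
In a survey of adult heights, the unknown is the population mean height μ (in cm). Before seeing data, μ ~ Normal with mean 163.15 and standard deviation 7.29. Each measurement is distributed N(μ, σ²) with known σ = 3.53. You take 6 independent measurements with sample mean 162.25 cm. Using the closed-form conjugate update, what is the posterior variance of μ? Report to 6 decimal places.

For Normal data with known variance σ², a Normal(μ₀, σ₀²) prior on μ is conjugate. Posterior precision = 1/σ₀² + n/σ²; posterior mean is the precision-weighted average of μ₀ and x̄.
σ₀² = 7.29² = 53.1441, σ² = 3.53² = 12.4609; σ² + n·σ₀² = 12.4609 + 6·53.1441 = 331.3255.
Posterior precision = 1/σ₀² + n/σ² = 1/53.1441 + 6/12.4609 = (σ² + n·σ₀²)/(σ₀²σ²) = 331.3255/(53.1441·12.4609); posterior variance σₙ² = σ₀²σ²/(σ² + n·σ₀²) = 53.1441·12.4609/331.3255 = 1.998709.

1.998709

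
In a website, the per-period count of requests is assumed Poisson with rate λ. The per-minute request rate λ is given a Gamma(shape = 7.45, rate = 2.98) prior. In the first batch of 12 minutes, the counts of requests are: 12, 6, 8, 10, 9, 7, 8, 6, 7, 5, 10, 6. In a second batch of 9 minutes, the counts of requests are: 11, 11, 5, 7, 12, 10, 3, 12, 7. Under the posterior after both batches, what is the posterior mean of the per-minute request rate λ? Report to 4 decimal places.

7.4833

With a Gamma(shape α, rate β) prior, the Poisson likelihood is conjugate: the posterior is Gamma(α + ΣXᵢ, β + n).
Batch 1: sum of counts S = 94 over n = 12 minutes.
After batch 1: Gamma(α+S, β+n) = Gamma(7.45+94, 2.98+12) = Gamma(101.45, 14.98).
Batch 2: sum of counts S = 78 over n = 9 minutes.
After batch 2: Gamma(α+S, β+n) = Gamma(101.45+78, 14.98+9) = Gamma(179.45, 23.98).
Posterior mean = α/β = 179.45/23.98 = 7.4833.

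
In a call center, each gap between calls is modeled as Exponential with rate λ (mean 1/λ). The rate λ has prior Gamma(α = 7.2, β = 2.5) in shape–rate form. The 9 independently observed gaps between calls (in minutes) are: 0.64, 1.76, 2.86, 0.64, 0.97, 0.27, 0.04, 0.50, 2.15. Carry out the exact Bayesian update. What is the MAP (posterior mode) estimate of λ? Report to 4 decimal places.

1.2328

With a Gamma(shape α, rate β) prior on the exponential rate λ, the posterior after n observations with total T = Σxᵢ is Gamma(α+n, β+T).
Sum of observations T = 9.83 minutes; n = 9.
Posterior: Gamma(7.2+9, 2.5+9.83) = Gamma(16.2, 12.33).
Mode = (α−1)/β = 1.2328.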